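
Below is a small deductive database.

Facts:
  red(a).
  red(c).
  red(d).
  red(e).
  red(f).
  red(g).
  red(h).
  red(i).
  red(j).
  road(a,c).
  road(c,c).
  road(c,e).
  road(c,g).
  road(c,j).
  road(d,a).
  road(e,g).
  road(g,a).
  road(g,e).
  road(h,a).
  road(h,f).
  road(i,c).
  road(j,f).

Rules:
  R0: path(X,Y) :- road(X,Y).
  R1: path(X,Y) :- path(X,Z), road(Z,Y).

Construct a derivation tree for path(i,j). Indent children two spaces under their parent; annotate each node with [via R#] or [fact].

path(i,j)  [via R1]
  path(i,c)  [via R0]
    road(i,c)  [fact]
  road(c,j)  [fact]

round 1: derive path(a,c) via R0 from road(a,c)
round 1: derive path(c,c) via R0 from road(c,c)
round 1: derive path(c,e) via R0 from road(c,e)
round 1: derive path(c,g) via R0 from road(c,g)
round 1: derive path(c,j) via R0 from road(c,j)
round 1: derive path(d,a) via R0 from road(d,a)
round 1: derive path(e,g) via R0 from road(e,g)
round 1: derive path(g,a) via R0 from road(g,a)
round 1: derive path(g,e) via R0 from road(g,e)
round 1: derive path(h,a) via R0 from road(h,a)
round 1: derive path(h,f) via R0 from road(h,f)
round 1: derive path(i,c) via R0 from road(i,c)
round 1: derive path(j,f) via R0 from road(j,f)
round 2: derive path(a,e) via R1 from path(a,c), road(c,e)
round 2: derive path(a,g) via R1 from path(a,c), road(c,g)
round 2: derive path(a,j) via R1 from path(a,c), road(c,j)
round 2: derive path(c,a) via R1 from path(c,g), road(g,a)
round 2: derive path(c,f) via R1 from path(c,j), road(j,f)
round 2: derive path(d,c) via R1 from path(d,a), road(a,c)
round 2: derive path(e,a) via R1 from path(e,g), road(g,a)
round 2: derive path(e,e) via R1 from path(e,g), road(g,e)
round 2: derive path(g,c) via R1 from path(g,a), road(a,c)
round 2: derive path(g,g) via R1 from path(g,e), road(e,g)
round 2: derive path(h,c) via R1 from path(h,a), road(a,c)
round 2: derive path(i,e) via R1 from path(i,c), road(c,e)
round 2: derive path(i,g) via R1 from path(i,c), road(c,g)
round 2: derive path(i,j) via R1 from path(i,c), road(c,j)
round 3: derive path(a,a) via R1 from path(a,g), road(g,a)
round 3: derive path(a,f) via R1 from path(a,j), road(j,f)
round 3: derive path(d,e) via R1 from path(d,c), road(c,e)
round 3: derive path(d,g) via R1 from path(d,c), road(c,g)
round 3: derive path(d,j) via R1 from path(d,c), road(c,j)
round 3: derive path(e,c) via R1 from path(e,a), road(a,c)
round 3: derive path(g,j) via R1 from path(g,c), road(c,j)
round 3: derive path(h,e) via R1 from path(h,c), road(c,e)
round 3: derive path(h,g) via R1 from path(h,c), road(c,g)
round 3: derive path(h,j) via R1 from path(h,c), road(c,j)
round 3: derive path(i,a) via R1 from path(i,g), road(g,a)
round 3: derive path(i,f) via R1 from path(i,j), road(j,f)
round 4: derive path(d,f) via R1 from path(d,j), road(j,f)
round 4: derive path(e,j) via R1 from path(e,c), road(c,j)
round 4: derive path(g,f) via R1 from path(g,j), road(j,f)
round 5: derive path(e,f) via R1 from path(e,j), road(j,f)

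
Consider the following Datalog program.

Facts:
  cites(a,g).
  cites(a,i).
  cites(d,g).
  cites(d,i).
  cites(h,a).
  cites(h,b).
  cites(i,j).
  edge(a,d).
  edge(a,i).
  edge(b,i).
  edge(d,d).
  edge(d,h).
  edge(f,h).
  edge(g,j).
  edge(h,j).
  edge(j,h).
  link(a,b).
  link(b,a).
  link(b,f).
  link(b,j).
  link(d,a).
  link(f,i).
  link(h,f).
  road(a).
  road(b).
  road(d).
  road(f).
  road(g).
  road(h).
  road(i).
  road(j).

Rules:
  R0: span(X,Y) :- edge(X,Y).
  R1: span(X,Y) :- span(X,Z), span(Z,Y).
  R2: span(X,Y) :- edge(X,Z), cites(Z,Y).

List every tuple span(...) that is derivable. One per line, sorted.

round 1: derive span(a,d) via R0 from edge(a,d)
round 1: derive span(a,i) via R0 from edge(a,i)
round 1: derive span(b,i) via R0 from edge(b,i)
round 1: derive span(d,d) via R0 from edge(d,d)
round 1: derive span(d,h) via R0 from edge(d,h)
round 1: derive span(f,h) via R0 from edge(f,h)
round 1: derive span(g,j) via R0 from edge(g,j)
round 1: derive span(h,j) via R0 from edge(h,j)
round 1: derive span(j,h) via R0 from edge(j,h)
round 1: derive span(a,g) via R2 from edge(a,d), cites(d,g)
round 1: derive span(a,j) via R2 from edge(a,i), cites(i,j)
round 1: derive span(b,j) via R2 from edge(b,i), cites(i,j)
round 1: derive span(d,a) via R2 from edge(d,h), cites(h,a)
round 1: derive span(d,b) via R2 from edge(d,h), cites(h,b)
round 1: derive span(d,g) via R2 from edge(d,d), cites(d,g)
round 1: derive span(d,i) via R2 from edge(d,d), cites(d,i)
round 1: derive span(f,a) via R2 from edge(f,h), cites(h,a)
round 1: derive span(f,b) via R2 from edge(f,h), cites(h,b)
round 1: derive span(j,a) via R2 from edge(j,h), cites(h,a)
round 1: derive span(j,b) via R2 from edge(j,h), cites(h,b)
round 2: derive span(a,a) via R1 from span(a,d), span(d,a)
round 2: derive span(a,b) via R1 from span(a,d), span(d,b)
round 2: derive span(a,h) via R1 from span(a,d), span(d,h)
round 2: derive span(b,a) via R1 from span(b,j), span(j,a)
round 2: derive span(b,b) via R1 from span(b,j), span(j,b)
round 2: derive span(b,h) via R1 from span(b,j), span(j,h)
round 2: derive span(d,j) via R1 from span(d,a), span(a,j)
round 2: derive span(f,d) via R1 from span(f,a), span(a,d)
round 2: derive span(f,g) via R1 from span(f,a), span(a,g)
round 2: derive span(f,i) via R1 from span(f,a), span(a,i)
round 2: derive span(f,j) via R1 from span(f,a), span(a,j)
round 2: derive span(g,a) via R1 from span(g,j), span(j,a)
round 2: derive span(g,b) via R1 from span(g,j), span(j,b)
round 2: derive span(g,h) via R1 from span(g,j), span(j,h)
round 2: derive span(h,a) via R1 from span(h,j), span(j,a)
round 2: derive span(h,b) via R1 from span(h,j), span(j,b)
round 2: derive span(h,h) via R1 from span(h,j), span(j,h)
round 2: derive span(j,d) via R1 from span(j,a), span(a,d)
round 2: derive span(j,g) via R1 from span(j,a), span(a,g)
round 2: derive span(j,i) via R1 from span(j,a), span(a,i)
round 2: derive span(j,j) via R1 from span(j,a), span(a,j)
round 3: derive span(b,d) via R1 from span(b,a), span(a,d)
round 3: derive span(b,g) via R1 from span(b,a), span(a,g)
round 3: derive span(g,d) via R1 from span(g,a), span(a,d)
round 3: derive span(g,g) via R1 from span(g,a), span(a,g)
round 3: derive span(g,i) via R1 from span(g,a), span(a,i)
round 3: derive span(h,d) via R1 from span(h,a), span(a,d)
round 3: derive span(h,g) via R1 from span(h,a), span(a,g)
round 3: derive span(h,i) via R1 from span(h,a), span(a,i)

span(a,a)
span(a,b)
span(a,d)
span(a,g)
span(a,h)
span(a,i)
span(a,j)
span(b,a)
span(b,b)
span(b,d)
span(b,g)
span(b,h)
span(b,i)
span(b,j)
span(d,a)
span(d,b)
span(d,d)
span(d,g)
span(d,h)
span(d,i)
span(d,j)
span(f,a)
span(f,b)
span(f,d)
span(f,g)
span(f,h)
span(f,i)
span(f,j)
span(g,a)
span(g,b)
span(g,d)
span(g,g)
span(g,h)
span(g,i)
span(g,j)
span(h,a)
span(h,b)
span(h,d)
span(h,g)
span(h,h)
span(h,i)
span(h,j)
span(j,a)
span(j,b)
span(j,d)
span(j,g)
span(j,h)
span(j,i)
span(j,j)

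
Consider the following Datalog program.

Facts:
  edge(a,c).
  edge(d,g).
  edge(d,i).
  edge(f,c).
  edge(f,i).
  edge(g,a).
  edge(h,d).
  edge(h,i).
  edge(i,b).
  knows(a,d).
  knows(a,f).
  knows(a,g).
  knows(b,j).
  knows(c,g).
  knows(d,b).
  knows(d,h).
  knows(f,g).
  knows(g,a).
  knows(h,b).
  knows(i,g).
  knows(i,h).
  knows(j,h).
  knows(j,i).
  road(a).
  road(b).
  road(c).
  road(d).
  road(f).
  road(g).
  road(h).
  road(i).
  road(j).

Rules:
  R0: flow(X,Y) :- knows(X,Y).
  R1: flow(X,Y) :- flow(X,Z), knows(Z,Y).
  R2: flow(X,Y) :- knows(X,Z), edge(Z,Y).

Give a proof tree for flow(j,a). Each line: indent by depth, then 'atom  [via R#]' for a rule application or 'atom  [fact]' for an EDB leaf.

flow(j,a)  [via R1]
  flow(j,g)  [via R1]
    flow(j,i)  [via R0]
      knows(j,i)  [fact]
    knows(i,g)  [fact]
  knows(g,a)  [fact]

round 1: derive flow(a,d) via R0 from knows(a,d)
round 1: derive flow(a,f) via R0 from knows(a,f)
round 1: derive flow(a,g) via R0 from knows(a,g)
round 1: derive flow(b,j) via R0 from knows(b,j)
round 1: derive flow(c,g) via R0 from knows(c,g)
round 1: derive flow(d,b) via R0 from knows(d,b)
round 1: derive flow(d,h) via R0 from knows(d,h)
round 1: derive flow(f,g) via R0 from knows(f,g)
round 1: derive flow(g,a) via R0 from knows(g,a)
round 1: derive flow(h,b) via R0 from knows(h,b)
round 1: derive flow(i,g) via R0 from knows(i,g)
round 1: derive flow(i,h) via R0 from knows(i,h)
round 1: derive flow(j,h) via R0 from knows(j,h)
round 1: derive flow(j,i) via R0 from knows(j,i)
round 1: derive flow(a,a) via R2 from knows(a,g), edge(g,a)
round 1: derive flow(a,c) via R2 from knows(a,f), edge(f,c)
round 1: derive flow(a,i) via R2 from knows(a,d), edge(d,i)
round 1: derive flow(c,a) via R2 from knows(c,g), edge(g,a)
round 1: derive flow(d,d) via R2 from knows(d,h), edge(h,d)
round 1: derive flow(d,i) via R2 from knows(d,h), edge(h,i)
round 1: derive flow(f,a) via R2 from knows(f,g), edge(g,a)
round 1: derive flow(g,c) via R2 from knows(g,a), edge(a,c)
round 1: derive flow(i,a) via R2 from knows(i,g), edge(g,a)
round 1: derive flow(i,d) via R2 from knows(i,h), edge(h,d)
round 1: derive flow(i,i) via R2 from knows(i,h), edge(h,i)
round 1: derive flow(j,b) via R2 from knows(j,i), edge(i,b)
round 1: derive flow(j,d) via R2 from knows(j,h), edge(h,d)
round 2: derive flow(a,b) via R1 from flow(a,d), knows(d,b)
round 2: derive flow(a,h) via R1 from flow(a,d), knows(d,h)
round 2: derive flow(b,h) via R1 from flow(b,j), knows(j,h)
round 2: derive flow(b,i) via R1 from flow(b,j), knows(j,i)
round 2: derive flow(c,d) via R1 from flow(c,a), knows(a,d)
round 2: derive flow(c,f) via R1 from flow(c,a), knows(a,f)
round 2: derive flow(d,g) via R1 from flow(d,i), knows(i,g)
round 2: derive flow(d,j) via R1 from flow(d,b), knows(b,j)
round 2: derive flow(f,d) via R1 from flow(f,a), knows(a,d)
round 2: derive flow(f,f) via R1 from flow(f,a), knows(a,f)
round 2: derive flow(g,d) via R1 from flow(g,a), knows(a,d)
round 2: derive flow(g,f) via R1 from flow(g,a), knows(a,f)
round 2: derive flow(g,g) via R1 from flow(g,a), knows(a,g)
round 2: derive flow(h,j) via R1 from flow(h,b), knows(b,j)
round 2: derive flow(i,b) via R1 from flow(i,d), knows(d,b)
round 2: derive flow(i,f) via R1 from flow(i,a), knows(a,f)
round 2: derive flow(j,g) via R1 from flow(j,i), knows(i,g)
round 2: derive flow(j,j) via R1 from flow(j,b), knows(b,j)
round 3: derive flow(a,j) via R1 from flow(a,b), knows(b,j)
round 3: derive flow(b,b) via R1 from flow(b,h), knows(h,b)
round 3: derive flow(b,g) via R1 from flow(b,i), knows(i,g)
round 3: derive flow(c,b) via R1 from flow(c,d), knows(d,b)
round 3: derive flow(c,h) via R1 from flow(c,d), knows(d,h)
round 3: derive flow(d,a) via R1 from flow(d,g), knows(g,a)
round 3: derive flow(f,b) via R1 from flow(f,d), knows(d,b)
round 3: derive flow(f,h) via R1 from flow(f,d), knows(d,h)
round 3: derive flow(g,b) via R1 from flow(g,d), knows(d,b)
round 3: derive flow(g,h) via R1 from flow(g,d), knows(d,h)
round 3: derive flow(h,h) via R1 from flow(h,j), knows(j,h)
round 3: derive flow(h,i) via R1 from flow(h,j), knows(j,i)
round 3: derive flow(i,j) via R1 from flow(i,b), knows(b,j)
round 3: derive flow(j,a) via R1 from flow(j,g), knows(g,a)
round 4: derive flow(b,a) via R1 from flow(b,g), knows(g,a)
round 4: derive flow(c,j) via R1 from flow(c,b), knows(b,j)
round 4: derive flow(d,f) via R1 from flow(d,a), knows(a,f)
round 4: derive flow(f,j) via R1 from flow(f,b), knows(b,j)
round 4: derive flow(g,j) via R1 from flow(g,b), knows(b,j)
round 4: derive flow(h,g) via R1 from flow(h,i), knows(i,g)
round 4: derive flow(j,f) via R1 from flow(j,a), knows(a,f)
round 5: derive flow(b,d) via R1 from flow(b,a), knows(a,d)
round 5: derive flow(b,f) via R1 from flow(b,a), knows(a,f)
round 5: derive flow(c,i) via R1 from flow(c,j), knows(j,i)
round 5: derive flow(f,i) via R1 from flow(f,j), knows(j,i)
round 5: derive flow(g,i) via R1 from flow(g,j), knows(j,i)
round 5: derive flow(h,a) via R1 from flow(h,g), knows(g,a)
round 6: derive flow(h,d) via R1 from flow(h,a), knows(a,d)
round 6: derive flow(h,f) via R1 from flow(h,a), knows(a,f)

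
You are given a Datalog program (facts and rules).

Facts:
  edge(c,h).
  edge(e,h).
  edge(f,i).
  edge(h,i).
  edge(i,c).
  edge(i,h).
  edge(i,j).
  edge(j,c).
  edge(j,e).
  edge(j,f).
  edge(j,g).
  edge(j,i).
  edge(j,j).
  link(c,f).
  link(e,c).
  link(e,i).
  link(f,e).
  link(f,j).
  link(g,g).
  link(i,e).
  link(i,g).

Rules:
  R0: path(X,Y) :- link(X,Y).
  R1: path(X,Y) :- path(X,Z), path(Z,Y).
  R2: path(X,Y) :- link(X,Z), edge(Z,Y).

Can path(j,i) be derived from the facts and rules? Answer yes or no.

round 1: derive path(c,f) via R0 from link(c,f)
round 1: derive path(e,c) via R0 from link(e,c)
round 1: derive path(e,i) via R0 from link(e,i)
round 1: derive path(f,e) via R0 from link(f,e)
round 1: derive path(f,j) via R0 from link(f,j)
round 1: derive path(g,g) via R0 from link(g,g)
round 1: derive path(i,e) via R0 from link(i,e)
round 1: derive path(i,g) via R0 from link(i,g)
round 1: derive path(c,i) via R2 from link(c,f), edge(f,i)
round 1: derive path(e,h) via R2 from link(e,c), edge(c,h)
round 1: derive path(e,j) via R2 from link(e,i), edge(i,j)
round 1: derive path(f,c) via R2 from link(f,j), edge(j,c)
round 1: derive path(f,f) via R2 from link(f,j), edge(j,f)
round 1: derive path(f,g) via R2 from link(f,j), edge(j,g)
round 1: derive path(f,h) via R2 from link(f,e), edge(e,h)
round 1: derive path(f,i) via R2 from link(f,j), edge(j,i)
round 1: derive path(i,h) via R2 from link(i,e), edge(e,h)
round 2: derive path(c,c) via R1 from path(c,f), path(f,c)
round 2: derive path(c,e) via R1 from path(c,f), path(f,e)
round 2: derive path(c,g) via R1 from path(c,f), path(f,g)
round 2: derive path(c,h) via R1 from path(c,f), path(f,h)
round 2: derive path(c,j) via R1 from path(c,f), path(f,j)
round 2: derive path(e,e) via R1 from path(e,i), path(i,e)
round 2: derive path(e,f) via R1 from path(e,c), path(c,f)
round 2: derive path(e,g) via R1 from path(e,i), path(i,g)
round 2: derive path(i,c) via R1 from path(i,e), path(e,c)
round 2: derive path(i,i) via R1 from path(i,e), path(e,i)
round 2: derive path(i,j) via R1 from path(i,e), path(e,j)
round 3: derive path(i,f) via R1 from path(i,c), path(c,f)

no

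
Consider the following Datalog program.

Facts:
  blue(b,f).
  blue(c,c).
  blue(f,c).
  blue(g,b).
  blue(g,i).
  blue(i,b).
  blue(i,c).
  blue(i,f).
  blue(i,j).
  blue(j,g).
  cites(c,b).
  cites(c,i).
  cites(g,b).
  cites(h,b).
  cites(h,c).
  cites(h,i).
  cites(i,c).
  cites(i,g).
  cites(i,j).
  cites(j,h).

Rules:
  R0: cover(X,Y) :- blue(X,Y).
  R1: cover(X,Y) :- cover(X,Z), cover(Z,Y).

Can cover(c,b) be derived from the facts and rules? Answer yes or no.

no

round 1: derive cover(b,f) via R0 from blue(b,f)
round 1: derive cover(c,c) via R0 from blue(c,c)
round 1: derive cover(f,c) via R0 from blue(f,c)
round 1: derive cover(g,b) via R0 from blue(g,b)
round 1: derive cover(g,i) via R0 from blue(g,i)
round 1: derive cover(i,b) via R0 from blue(i,b)
round 1: derive cover(i,c) via R0 from blue(i,c)
round 1: derive cover(i,f) via R0 from blue(i,f)
round 1: derive cover(i,j) via R0 from blue(i,j)
round 1: derive cover(j,g) via R0 from blue(j,g)
round 2: derive cover(b,c) via R1 from cover(b,f), cover(f,c)
round 2: derive cover(g,c) via R1 from cover(g,i), cover(i,c)
round 2: derive cover(g,f) via R1 from cover(g,b), cover(b,f)
round 2: derive cover(g,j) via R1 from cover(g,i), cover(i,j)
round 2: derive cover(i,g) via R1 from cover(i,j), cover(j,g)
round 2: derive cover(j,b) via R1 from cover(j,g), cover(g,b)
round 2: derive cover(j,i) via R1 from cover(j,g), cover(g,i)
round 3: derive cover(g,g) via R1 from cover(g,i), cover(i,g)
round 3: derive cover(i,i) via R1 from cover(i,g), cover(g,i)
round 3: derive cover(j,c) via R1 from cover(j,b), cover(b,c)
round 3: derive cover(j,f) via R1 from cover(j,b), cover(b,f)
round 3: derive cover(j,j) via R1 from cover(j,g), cover(g,j)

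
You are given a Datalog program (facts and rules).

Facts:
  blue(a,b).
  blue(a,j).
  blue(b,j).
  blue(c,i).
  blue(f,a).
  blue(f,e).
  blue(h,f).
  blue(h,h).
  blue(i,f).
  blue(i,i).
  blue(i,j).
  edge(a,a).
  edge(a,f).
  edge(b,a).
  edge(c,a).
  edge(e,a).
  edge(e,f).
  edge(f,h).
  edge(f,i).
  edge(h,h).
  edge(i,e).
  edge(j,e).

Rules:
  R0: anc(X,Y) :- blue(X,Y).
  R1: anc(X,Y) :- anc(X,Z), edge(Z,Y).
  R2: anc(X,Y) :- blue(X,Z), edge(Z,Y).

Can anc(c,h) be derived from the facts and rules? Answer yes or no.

round 1: derive anc(a,b) via R0 from blue(a,b)
round 1: derive anc(a,j) via R0 from blue(a,j)
round 1: derive anc(b,j) via R0 from blue(b,j)
round 1: derive anc(c,i) via R0 from blue(c,i)
round 1: derive anc(f,a) via R0 from blue(f,a)
round 1: derive anc(f,e) via R0 from blue(f,e)
round 1: derive anc(h,f) via R0 from blue(h,f)
round 1: derive anc(h,h) via R0 from blue(h,h)
round 1: derive anc(i,f) via R0 from blue(i,f)
round 1: derive anc(i,i) via R0 from blue(i,i)
round 1: derive anc(i,j) via R0 from blue(i,j)
round 1: derive anc(a,a) via R2 from blue(a,b), edge(b,a)
round 1: derive anc(a,e) via R2 from blue(a,j), edge(j,e)
round 1: derive anc(b,e) via R2 from blue(b,j), edge(j,e)
round 1: derive anc(c,e) via R2 from blue(c,i), edge(i,e)
round 1: derive anc(f,f) via R2 from blue(f,a), edge(a,f)
round 1: derive anc(h,i) via R2 from blue(h,f), edge(f,i)
round 1: derive anc(i,e) via R2 from blue(i,i), edge(i,e)
round 1: derive anc(i,h) via R2 from blue(i,f), edge(f,h)
round 2: derive anc(a,f) via R1 from anc(a,a), edge(a,f)
round 2: derive anc(b,a) via R1 from anc(b,e), edge(e,a)
round 2: derive anc(b,f) via R1 from anc(b,e), edge(e,f)
round 2: derive anc(c,a) via R1 from anc(c,e), edge(e,a)
round 2: derive anc(c,f) via R1 from anc(c,e), edge(e,f)
round 2: derive anc(f,h) via R1 from anc(f,f), edge(f,h)
round 2: derive anc(f,i) via R1 from anc(f,f), edge(f,i)
round 2: derive anc(h,e) via R1 from anc(h,i), edge(i,e)
round 2: derive anc(i,a) via R1 from anc(i,e), edge(e,a)
round 3: derive anc(a,h) via R1 from anc(a,f), edge(f,h)
round 3: derive anc(a,i) via R1 from anc(a,f), edge(f,i)
round 3: derive anc(b,h) via R1 from anc(b,f), edge(f,h)
round 3: derive anc(b,i) via R1 from anc(b,f), edge(f,i)
round 3: derive anc(c,h) via R1 from anc(c,f), edge(f,h)
round 3: derive anc(h,a) via R1 from anc(h,e), edge(e,a)

yes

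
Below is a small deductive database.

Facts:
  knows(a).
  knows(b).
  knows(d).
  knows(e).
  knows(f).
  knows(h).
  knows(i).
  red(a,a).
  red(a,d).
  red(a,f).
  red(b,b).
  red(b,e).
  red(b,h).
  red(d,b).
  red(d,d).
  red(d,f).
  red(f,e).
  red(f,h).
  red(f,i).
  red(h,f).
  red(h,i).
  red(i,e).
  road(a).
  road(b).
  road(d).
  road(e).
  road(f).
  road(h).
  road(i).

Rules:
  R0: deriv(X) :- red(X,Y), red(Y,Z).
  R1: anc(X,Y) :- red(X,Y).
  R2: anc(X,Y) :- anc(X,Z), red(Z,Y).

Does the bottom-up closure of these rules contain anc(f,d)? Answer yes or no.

round 1: derive anc(a,a) via R1 from red(a,a)
round 1: derive anc(a,d) via R1 from red(a,d)
round 1: derive anc(a,f) via R1 from red(a,f)
round 1: derive anc(b,b) via R1 from red(b,b)
round 1: derive anc(b,e) via R1 from red(b,e)
round 1: derive anc(b,h) via R1 from red(b,h)
round 1: derive anc(d,b) via R1 from red(d,b)
round 1: derive anc(d,d) via R1 from red(d,d)
round 1: derive anc(d,f) via R1 from red(d,f)
round 1: derive anc(f,e) via R1 from red(f,e)
round 1: derive anc(f,h) via R1 from red(f,h)
round 1: derive anc(f,i) via R1 from red(f,i)
round 1: derive anc(h,f) via R1 from red(h,f)
round 1: derive anc(h,i) via R1 from red(h,i)
round 1: derive anc(i,e) via R1 from red(i,e)
round 2: derive anc(a,b) via R2 from anc(a,d), red(d,b)
round 2: derive anc(a,e) via R2 from anc(a,f), red(f,e)
round 2: derive anc(a,h) via R2 from anc(a,f), red(f,h)
round 2: derive anc(a,i) via R2 from anc(a,f), red(f,i)
round 2: derive anc(b,f) via R2 from anc(b,h), red(h,f)
round 2: derive anc(b,i) via R2 from anc(b,h), red(h,i)
round 2: derive anc(d,e) via R2 from anc(d,b), red(b,e)
round 2: derive anc(d,h) via R2 from anc(d,b), red(b,h)
round 2: derive anc(d,i) via R2 from anc(d,f), red(f,i)
round 2: derive anc(f,f) via R2 from anc(f,h), red(h,f)
round 2: derive anc(h,e) via R2 from anc(h,f), red(f,e)
round 2: derive anc(h,h) via R2 from anc(h,f), red(f,h)

no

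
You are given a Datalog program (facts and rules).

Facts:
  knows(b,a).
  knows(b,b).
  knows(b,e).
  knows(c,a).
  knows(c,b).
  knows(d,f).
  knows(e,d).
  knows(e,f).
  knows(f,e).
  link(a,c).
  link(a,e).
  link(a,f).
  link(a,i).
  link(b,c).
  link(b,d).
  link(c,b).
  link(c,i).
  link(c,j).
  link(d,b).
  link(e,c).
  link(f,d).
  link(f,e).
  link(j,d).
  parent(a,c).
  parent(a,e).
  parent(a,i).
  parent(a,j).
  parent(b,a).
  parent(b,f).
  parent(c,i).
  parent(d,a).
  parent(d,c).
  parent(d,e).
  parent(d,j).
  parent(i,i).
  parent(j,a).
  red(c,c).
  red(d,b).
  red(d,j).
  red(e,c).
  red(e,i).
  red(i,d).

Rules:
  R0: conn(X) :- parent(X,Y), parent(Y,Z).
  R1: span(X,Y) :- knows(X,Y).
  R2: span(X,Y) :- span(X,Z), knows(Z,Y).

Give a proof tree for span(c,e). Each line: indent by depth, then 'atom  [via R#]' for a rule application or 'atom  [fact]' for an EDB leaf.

span(c,e)  [via R2]
  span(c,b)  [via R1]
    knows(c,b)  [fact]
  knows(b,e)  [fact]

round 1: derive span(b,a) via R1 from knows(b,a)
round 1: derive span(b,b) via R1 from knows(b,b)
round 1: derive span(b,e) via R1 from knows(b,e)
round 1: derive span(c,a) via R1 from knows(c,a)
round 1: derive span(c,b) via R1 from knows(c,b)
round 1: derive span(d,f) via R1 from knows(d,f)
round 1: derive span(e,d) via R1 from knows(e,d)
round 1: derive span(e,f) via R1 from knows(e,f)
round 1: derive span(f,e) via R1 from knows(f,e)
round 2: derive span(b,d) via R2 from span(b,e), knows(e,d)
round 2: derive span(b,f) via R2 from span(b,e), knows(e,f)
round 2: derive span(c,e) via R2 from span(c,b), knows(b,e)
round 2: derive span(d,e) via R2 from span(d,f), knows(f,e)
round 2: derive span(e,e) via R2 from span(e,f), knows(f,e)
round 2: derive span(f,d) via R2 from span(f,e), knows(e,d)
round 2: derive span(f,f) via R2 from span(f,e), knows(e,f)
round 3: derive span(c,d) via R2 from span(c,e), knows(e,d)
round 3: derive span(c,f) via R2 from span(c,e), knows(e,f)
round 3: derive span(d,d) via R2 from span(d,e), knows(e,d)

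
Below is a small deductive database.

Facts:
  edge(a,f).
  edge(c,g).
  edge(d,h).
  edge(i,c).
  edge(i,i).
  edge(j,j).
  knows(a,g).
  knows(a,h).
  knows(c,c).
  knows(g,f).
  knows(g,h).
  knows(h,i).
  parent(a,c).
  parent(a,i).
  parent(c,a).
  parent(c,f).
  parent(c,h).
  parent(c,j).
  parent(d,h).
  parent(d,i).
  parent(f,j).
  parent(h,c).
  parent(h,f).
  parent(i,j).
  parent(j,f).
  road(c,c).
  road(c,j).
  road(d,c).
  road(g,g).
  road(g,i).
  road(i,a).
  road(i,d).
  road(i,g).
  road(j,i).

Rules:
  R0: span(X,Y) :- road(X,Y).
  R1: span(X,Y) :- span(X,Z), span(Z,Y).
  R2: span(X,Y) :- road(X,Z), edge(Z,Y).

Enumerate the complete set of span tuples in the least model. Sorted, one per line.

round 1: derive span(c,c) via R0 from road(c,c)
round 1: derive span(c,j) via R0 from road(c,j)
round 1: derive span(d,c) via R0 from road(d,c)
round 1: derive span(g,g) via R0 from road(g,g)
round 1: derive span(g,i) via R0 from road(g,i)
round 1: derive span(i,a) via R0 from road(i,a)
round 1: derive span(i,d) via R0 from road(i,d)
round 1: derive span(i,g) via R0 from road(i,g)
round 1: derive span(j,i) via R0 from road(j,i)
round 1: derive span(c,g) via R2 from road(c,c), edge(c,g)
round 1: derive span(d,g) via R2 from road(d,c), edge(c,g)
round 1: derive span(g,c) via R2 from road(g,i), edge(i,c)
round 1: derive span(i,f) via R2 from road(i,a), edge(a,f)
round 1: derive span(i,h) via R2 from road(i,d), edge(d,h)
round 1: derive span(j,c) via R2 from road(j,i), edge(i,c)
round 2: derive span(c,i) via R1 from span(c,g), span(g,i)
round 2: derive span(d,i) via R1 from span(d,g), span(g,i)
round 2: derive span(d,j) via R1 from span(d,c), span(c,j)
round 2: derive span(g,a) via R1 from span(g,i), span(i,a)
round 2: derive span(g,d) via R1 from span(g,i), span(i,d)
round 2: derive span(g,f) via R1 from span(g,i), span(i,f)
round 2: derive span(g,h) via R1 from span(g,i), span(i,h)
round 2: derive span(g,j) via R1 from span(g,c), span(c,j)
round 2: derive span(i,c) via R1 from span(i,d), span(d,c)
round 2: derive span(i,i) via R1 from span(i,g), span(g,i)
round 2: derive span(j,a) via R1 from span(j,i), span(i,a)
round 2: derive span(j,d) via R1 from span(j,i), span(i,d)
round 2: derive span(j,f) via R1 from span(j,i), span(i,f)
round 2: derive span(j,g) via R1 from span(j,c), span(c,g)
round 2: derive span(j,h) via R1 from span(j,i), span(i,h)
round 2: derive span(j,j) via R1 from span(j,c), span(c,j)
round 3: derive span(c,a) via R1 from span(c,g), span(g,a)
round 3: derive span(c,d) via R1 from span(c,g), span(g,d)
round 3: derive span(c,f) via R1 from span(c,g), span(g,f)
round 3: derive span(c,h) via R1 from span(c,g), span(g,h)
round 3: derive span(d,a) via R1 from span(d,g), span(g,a)
round 3: derive span(d,d) via R1 from span(d,g), span(g,d)
round 3: derive span(d,f) via R1 from span(d,g), span(g,f)
round 3: derive span(d,h) via R1 from span(d,g), span(g,h)
round 3: derive span(i,j) via R1 from span(i,c), span(c,j)

span(c,a)
span(c,c)
span(c,d)
span(c,f)
span(c,g)
span(c,h)
span(c,i)
span(c,j)
span(d,a)
span(d,c)
span(d,d)
span(d,f)
span(d,g)
span(d,h)
span(d,i)
span(d,j)
span(g,a)
span(g,c)
span(g,d)
span(g,f)
span(g,g)
span(g,h)
span(g,i)
span(g,j)
span(i,a)
span(i,c)
span(i,d)
span(i,f)
span(i,g)
span(i,h)
span(i,i)
span(i,j)
span(j,a)
span(j,c)
span(j,d)
span(j,f)
span(j,g)
span(j,h)
span(j,i)
span(j,j)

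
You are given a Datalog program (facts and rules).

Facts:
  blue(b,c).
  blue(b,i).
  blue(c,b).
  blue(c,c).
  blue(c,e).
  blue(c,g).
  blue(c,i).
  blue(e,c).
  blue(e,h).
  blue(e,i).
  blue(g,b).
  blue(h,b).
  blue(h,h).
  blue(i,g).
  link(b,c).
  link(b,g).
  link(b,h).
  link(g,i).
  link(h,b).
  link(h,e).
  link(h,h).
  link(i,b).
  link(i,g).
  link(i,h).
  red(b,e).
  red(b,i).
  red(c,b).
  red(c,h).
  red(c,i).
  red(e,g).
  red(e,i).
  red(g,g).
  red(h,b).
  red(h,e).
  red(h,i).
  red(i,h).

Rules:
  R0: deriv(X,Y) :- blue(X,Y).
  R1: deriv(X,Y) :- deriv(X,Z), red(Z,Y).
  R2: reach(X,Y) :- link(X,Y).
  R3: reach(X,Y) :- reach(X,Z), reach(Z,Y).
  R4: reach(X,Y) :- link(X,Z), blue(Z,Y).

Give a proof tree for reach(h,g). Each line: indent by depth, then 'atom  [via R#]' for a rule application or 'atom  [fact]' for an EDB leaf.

reach(h,g)  [via R3]
  reach(h,b)  [via R2]
    link(h,b)  [fact]
  reach(b,g)  [via R2]
    link(b,g)  [fact]

round 1: derive reach(b,c) via R2 from link(b,c)
round 1: derive reach(b,g) via R2 from link(b,g)
round 1: derive reach(b,h) via R2 from link(b,h)
round 1: derive reach(g,i) via R2 from link(g,i)
round 1: derive reach(h,b) via R2 from link(h,b)
round 1: derive reach(h,e) via R2 from link(h,e)
round 1: derive reach(h,h) via R2 from link(h,h)
round 1: derive reach(i,b) via R2 from link(i,b)
round 1: derive reach(i,g) via R2 from link(i,g)
round 1: derive reach(i,h) via R2 from link(i,h)
round 1: derive reach(b,b) via R4 from link(b,c), blue(c,b)
round 1: derive reach(b,e) via R4 from link(b,c), blue(c,e)
round 1: derive reach(b,i) via R4 from link(b,c), blue(c,i)
round 1: derive reach(g,g) via R4 from link(g,i), blue(i,g)
round 1: derive reach(h,c) via R4 from link(h,b), blue(b,c)
round 1: derive reach(h,i) via R4 from link(h,b), blue(b,i)
round 1: derive reach(i,c) via R4 from link(i,b), blue(b,c)
round 1: derive reach(i,i) via R4 from link(i,b), blue(b,i)
round 2: derive reach(g,b) via R3 from reach(g,i), reach(i,b)
round 2: derive reach(g,c) via R3 from reach(g,i), reach(i,c)
round 2: derive reach(g,h) via R3 from reach(g,i), reach(i,h)
round 2: derive reach(h,g) via R3 from reach(h,b), reach(b,g)
round 2: derive reach(i,e) via R3 from reach(i,b), reach(b,e)
round 3: derive reach(g,e) via R3 from reach(g,b), reach(b,e)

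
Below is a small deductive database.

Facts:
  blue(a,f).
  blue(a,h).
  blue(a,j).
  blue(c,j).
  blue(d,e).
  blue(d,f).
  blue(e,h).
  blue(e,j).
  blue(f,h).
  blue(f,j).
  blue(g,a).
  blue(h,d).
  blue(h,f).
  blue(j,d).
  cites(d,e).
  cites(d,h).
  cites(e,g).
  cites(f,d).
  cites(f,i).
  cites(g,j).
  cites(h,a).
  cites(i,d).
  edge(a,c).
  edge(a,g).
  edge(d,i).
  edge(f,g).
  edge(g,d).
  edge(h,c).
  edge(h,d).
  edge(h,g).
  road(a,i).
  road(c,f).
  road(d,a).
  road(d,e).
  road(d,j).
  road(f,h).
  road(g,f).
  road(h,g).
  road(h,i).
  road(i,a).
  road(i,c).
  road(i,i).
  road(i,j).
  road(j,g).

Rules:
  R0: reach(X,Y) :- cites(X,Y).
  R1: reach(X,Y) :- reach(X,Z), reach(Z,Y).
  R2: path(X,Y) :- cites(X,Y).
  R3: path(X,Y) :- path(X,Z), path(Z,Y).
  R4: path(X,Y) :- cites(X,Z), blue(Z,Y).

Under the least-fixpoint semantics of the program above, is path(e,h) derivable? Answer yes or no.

round 1: derive path(d,e) via R2 from cites(d,e)
round 1: derive path(d,h) via R2 from cites(d,h)
round 1: derive path(e,g) via R2 from cites(e,g)
round 1: derive path(f,d) via R2 from cites(f,d)
round 1: derive path(f,i) via R2 from cites(f,i)
round 1: derive path(g,j) via R2 from cites(g,j)
round 1: derive path(h,a) via R2 from cites(h,a)
round 1: derive path(i,d) via R2 from cites(i,d)
round 1: derive path(d,d) via R4 from cites(d,h), blue(h,d)
round 1: derive path(d,f) via R4 from cites(d,h), blue(h,f)
round 1: derive path(d,j) via R4 from cites(d,e), blue(e,j)
round 1: derive path(e,a) via R4 from cites(e,g), blue(g,a)
round 1: derive path(f,e) via R4 from cites(f,d), blue(d,e)
round 1: derive path(f,f) via R4 from cites(f,d), blue(d,f)
round 1: derive path(g,d) via R4 from cites(g,j), blue(j,d)
round 1: derive path(h,f) via R4 from cites(h,a), blue(a,f)
round 1: derive path(h,h) via R4 from cites(h,a), blue(a,h)
round 1: derive path(h,j) via R4 from cites(h,a), blue(a,j)
round 1: derive path(i,e) via R4 from cites(i,d), blue(d,e)
round 1: derive path(i,f) via R4 from cites(i,d), blue(d,f)
round 2: derive path(d,a) via R3 from path(d,e), path(e,a)
round 2: derive path(d,g) via R3 from path(d,e), path(e,g)
round 2: derive path(d,i) via R3 from path(d,f), path(f,i)
round 2: derive path(e,d) via R3 from path(e,g), path(g,d)
round 2: derive path(e,j) via R3 from path(e,g), path(g,j)
round 2: derive path(f,a) via R3 from path(f,e), path(e,a)
round 2: derive path(f,g) via R3 from path(f,e), path(e,g)
round 2: derive path(f,h) via R3 from path(f,d), path(d,h)
round 2: derive path(f,j) via R3 from path(f,d), path(d,j)
round 2: derive path(g,e) via R3 from path(g,d), path(d,e)
round 2: derive path(g,f) via R3 from path(g,d), path(d,f)
round 2: derive path(g,h) via R3 from path(g,d), path(d,h)
round 2: derive path(h,d) via R3 from path(h,f), path(f,d)
round 2: derive path(h,e) via R3 from path(h,f), path(f,e)
round 2: derive path(h,i) via R3 from path(h,f), path(f,i)
round 2: derive path(i,a) via R3 from path(i,e), path(e,a)
round 2: derive path(i,g) via R3 from path(i,e), path(e,g)
round 2: derive path(i,h) via R3 from path(i,d), path(d,h)
round 2: derive path(i,i) via R3 from path(i,f), path(f,i)
round 2: derive path(i,j) via R3 from path(i,d), path(d,j)
round 3: derive path(e,e) via R3 from path(e,d), path(d,e)
round 3: derive path(e,f) via R3 from path(e,d), path(d,f)
round 3: derive path(e,h) via R3 from path(e,d), path(d,h)
round 3: derive path(e,i) via R3 from path(e,d), path(d,i)
round 3: derive path(g,a) via R3 from path(g,d), path(d,a)
round 3: derive path(g,g) via R3 from path(g,d), path(d,g)
round 3: derive path(g,i) via R3 from path(g,d), path(d,i)
round 3: derive path(h,g) via R3 from path(h,d), path(d,g)

yes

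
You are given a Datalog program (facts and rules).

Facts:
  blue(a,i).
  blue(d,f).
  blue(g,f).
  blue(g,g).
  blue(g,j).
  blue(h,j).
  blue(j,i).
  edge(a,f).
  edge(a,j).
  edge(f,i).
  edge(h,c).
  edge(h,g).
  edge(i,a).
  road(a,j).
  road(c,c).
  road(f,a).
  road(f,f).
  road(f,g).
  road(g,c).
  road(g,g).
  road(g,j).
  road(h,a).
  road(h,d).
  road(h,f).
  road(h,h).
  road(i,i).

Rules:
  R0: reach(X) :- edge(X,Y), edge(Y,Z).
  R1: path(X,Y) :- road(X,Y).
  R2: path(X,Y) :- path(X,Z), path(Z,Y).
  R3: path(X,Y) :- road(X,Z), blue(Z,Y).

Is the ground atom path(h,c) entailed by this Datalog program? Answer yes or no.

round 1: derive path(a,j) via R1 from road(a,j)
round 1: derive path(c,c) via R1 from road(c,c)
round 1: derive path(f,a) via R1 from road(f,a)
round 1: derive path(f,f) via R1 from road(f,f)
round 1: derive path(f,g) via R1 from road(f,g)
round 1: derive path(g,c) via R1 from road(g,c)
round 1: derive path(g,g) via R1 from road(g,g)
round 1: derive path(g,j) via R1 from road(g,j)
round 1: derive path(h,a) via R1 from road(h,a)
round 1: derive path(h,d) via R1 from road(h,d)
round 1: derive path(h,f) via R1 from road(h,f)
round 1: derive path(h,h) via R1 from road(h,h)
round 1: derive path(i,i) via R1 from road(i,i)
round 1: derive path(a,i) via R3 from road(a,j), blue(j,i)
round 1: derive path(f,i) via R3 from road(f,a), blue(a,i)
round 1: derive path(f,j) via R3 from road(f,g), blue(g,j)
round 1: derive path(g,f) via R3 from road(g,g), blue(g,f)
round 1: derive path(g,i) via R3 from road(g,j), blue(j,i)
round 1: derive path(h,i) via R3 from road(h,a), blue(a,i)
round 1: derive path(h,j) via R3 from road(h,h), blue(h,j)
round 2: derive path(f,c) via R2 from path(f,g), path(g,c)
round 2: derive path(g,a) via R2 from path(g,f), path(f,a)
round 2: derive path(h,g) via R2 from path(h,f), path(f,g)
round 3: derive path(h,c) via R2 from path(h,f), path(f,c)

yes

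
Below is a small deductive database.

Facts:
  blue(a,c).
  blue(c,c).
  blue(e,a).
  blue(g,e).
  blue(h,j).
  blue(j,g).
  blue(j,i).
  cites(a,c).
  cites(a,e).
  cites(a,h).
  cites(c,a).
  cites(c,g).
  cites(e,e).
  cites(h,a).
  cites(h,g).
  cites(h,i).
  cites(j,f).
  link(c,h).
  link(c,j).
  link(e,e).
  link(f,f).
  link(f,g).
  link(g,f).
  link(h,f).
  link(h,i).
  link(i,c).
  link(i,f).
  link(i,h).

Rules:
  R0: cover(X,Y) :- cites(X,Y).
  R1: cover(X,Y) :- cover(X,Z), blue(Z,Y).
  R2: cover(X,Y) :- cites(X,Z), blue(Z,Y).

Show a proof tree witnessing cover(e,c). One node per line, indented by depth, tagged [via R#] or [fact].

cover(e,c)  [via R1]
  cover(e,a)  [via R2]
    cites(e,e)  [fact]
    blue(e,a)  [fact]
  blue(a,c)  [fact]

round 1: derive cover(a,c) via R0 from cites(a,c)
round 1: derive cover(a,e) via R0 from cites(a,e)
round 1: derive cover(a,h) via R0 from cites(a,h)
round 1: derive cover(c,a) via R0 from cites(c,a)
round 1: derive cover(c,g) via R0 from cites(c,g)
round 1: derive cover(e,e) via R0 from cites(e,e)
round 1: derive cover(h,a) via R0 from cites(h,a)
round 1: derive cover(h,g) via R0 from cites(h,g)
round 1: derive cover(h,i) via R0 from cites(h,i)
round 1: derive cover(j,f) via R0 from cites(j,f)
round 1: derive cover(a,a) via R2 from cites(a,e), blue(e,a)
round 1: derive cover(a,j) via R2 from cites(a,h), blue(h,j)
round 1: derive cover(c,c) via R2 from cites(c,a), blue(a,c)
round 1: derive cover(c,e) via R2 from cites(c,g), blue(g,e)
round 1: derive cover(e,a) via R2 from cites(e,e), blue(e,a)
round 1: derive cover(h,c) via R2 from cites(h,a), blue(a,c)
round 1: derive cover(h,e) via R2 from cites(h,g), blue(g,e)
round 2: derive cover(a,g) via R1 from cover(a,j), blue(j,g)
round 2: derive cover(a,i) via R1 from cover(a,j), blue(j,i)
round 2: derive cover(e,c) via R1 from cover(e,a), blue(a,c)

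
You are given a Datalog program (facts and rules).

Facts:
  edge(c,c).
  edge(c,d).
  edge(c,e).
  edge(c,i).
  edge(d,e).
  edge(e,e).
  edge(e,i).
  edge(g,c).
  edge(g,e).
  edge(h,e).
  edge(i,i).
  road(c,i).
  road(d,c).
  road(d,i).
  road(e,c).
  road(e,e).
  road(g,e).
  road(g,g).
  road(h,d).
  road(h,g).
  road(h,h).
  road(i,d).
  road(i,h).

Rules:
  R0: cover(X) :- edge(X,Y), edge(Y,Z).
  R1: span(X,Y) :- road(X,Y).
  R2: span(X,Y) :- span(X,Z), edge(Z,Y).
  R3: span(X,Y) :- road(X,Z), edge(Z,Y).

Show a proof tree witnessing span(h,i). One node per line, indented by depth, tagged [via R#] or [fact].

round 1: derive span(c,i) via R1 from road(c,i)
round 1: derive span(d,c) via R1 from road(d,c)
round 1: derive span(d,i) via R1 from road(d,i)
round 1: derive span(e,c) via R1 from road(e,c)
round 1: derive span(e,e) via R1 from road(e,e)
round 1: derive span(g,e) via R1 from road(g,e)
round 1: derive span(g,g) via R1 from road(g,g)
round 1: derive span(h,d) via R1 from road(h,d)
round 1: derive span(h,g) via R1 from road(h,g)
round 1: derive span(h,h) via R1 from road(h,h)
round 1: derive span(i,d) via R1 from road(i,d)
round 1: derive span(i,h) via R1 from road(i,h)
round 1: derive span(d,d) via R3 from road(d,c), edge(c,d)
round 1: derive span(d,e) via R3 from road(d,c), edge(c,e)
round 1: derive span(e,d) via R3 from road(e,c), edge(c,d)
round 1: derive span(e,i) via R3 from road(e,c), edge(c,i)
round 1: derive span(g,c) via R3 from road(g,g), edge(g,c)
round 1: derive span(g,i) via R3 from road(g,e), edge(e,i)
round 1: derive span(h,c) via R3 from road(h,g), edge(g,c)
round 1: derive span(h,e) via R3 from road(h,d), edge(d,e)
round 1: derive span(i,e) via R3 from road(i,d), edge(d,e)
round 2: derive span(g,d) via R2 from span(g,c), edge(c,d)
round 2: derive span(h,i) via R2 from span(h,c), edge(c,i)
round 2: derive span(i,i) via R2 from span(i,e), edge(e,i)

span(h,i)  [via R2]
  span(h,c)  [via R3]
    road(h,g)  [fact]
    edge(g,c)  [fact]
  edge(c,i)  [fact]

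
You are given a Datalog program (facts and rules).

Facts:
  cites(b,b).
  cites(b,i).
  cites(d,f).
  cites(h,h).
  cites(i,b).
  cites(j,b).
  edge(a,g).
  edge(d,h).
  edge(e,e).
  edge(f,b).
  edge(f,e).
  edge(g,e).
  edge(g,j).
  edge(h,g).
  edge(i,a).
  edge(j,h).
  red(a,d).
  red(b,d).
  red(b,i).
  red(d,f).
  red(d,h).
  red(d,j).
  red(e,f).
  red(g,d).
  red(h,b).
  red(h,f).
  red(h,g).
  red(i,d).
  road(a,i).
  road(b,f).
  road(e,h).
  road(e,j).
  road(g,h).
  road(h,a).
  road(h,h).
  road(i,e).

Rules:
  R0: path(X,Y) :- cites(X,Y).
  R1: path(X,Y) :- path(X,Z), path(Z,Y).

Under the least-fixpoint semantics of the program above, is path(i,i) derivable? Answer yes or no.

round 1: derive path(b,b) via R0 from cites(b,b)
round 1: derive path(b,i) via R0 from cites(b,i)
round 1: derive path(d,f) via R0 from cites(d,f)
round 1: derive path(h,h) via R0 from cites(h,h)
round 1: derive path(i,b) via R0 from cites(i,b)
round 1: derive path(j,b) via R0 from cites(j,b)
round 2: derive path(i,i) via R1 from path(i,b), path(b,i)
round 2: derive path(j,i) via R1 from path(j,b), path(b,i)

yes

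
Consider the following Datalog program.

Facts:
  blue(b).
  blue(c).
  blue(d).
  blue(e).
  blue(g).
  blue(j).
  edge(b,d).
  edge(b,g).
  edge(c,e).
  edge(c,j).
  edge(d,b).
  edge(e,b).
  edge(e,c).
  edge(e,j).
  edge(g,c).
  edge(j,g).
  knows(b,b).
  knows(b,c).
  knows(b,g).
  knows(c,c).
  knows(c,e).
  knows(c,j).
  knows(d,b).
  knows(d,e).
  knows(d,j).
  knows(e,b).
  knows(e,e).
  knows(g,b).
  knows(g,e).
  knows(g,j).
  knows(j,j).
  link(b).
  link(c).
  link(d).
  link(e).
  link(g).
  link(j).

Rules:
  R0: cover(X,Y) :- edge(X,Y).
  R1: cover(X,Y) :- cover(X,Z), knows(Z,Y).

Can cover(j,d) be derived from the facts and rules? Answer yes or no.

no

round 1: derive cover(b,d) via R0 from edge(b,d)
round 1: derive cover(b,g) via R0 from edge(b,g)
round 1: derive cover(c,e) via R0 from edge(c,e)
round 1: derive cover(c,j) via R0 from edge(c,j)
round 1: derive cover(d,b) via R0 from edge(d,b)
round 1: derive cover(e,b) via R0 from edge(e,b)
round 1: derive cover(e,c) via R0 from edge(e,c)
round 1: derive cover(e,j) via R0 from edge(e,j)
round 1: derive cover(g,c) via R0 from edge(g,c)
round 1: derive cover(j,g) via R0 from edge(j,g)
round 2: derive cover(b,b) via R1 from cover(b,d), knows(d,b)
round 2: derive cover(b,e) via R1 from cover(b,d), knows(d,e)
round 2: derive cover(b,j) via R1 from cover(b,d), knows(d,j)
round 2: derive cover(c,b) via R1 from cover(c,e), knows(e,b)
round 2: derive cover(d,c) via R1 from cover(d,b), knows(b,c)
round 2: derive cover(d,g) via R1 from cover(d,b), knows(b,g)
round 2: derive cover(e,e) via R1 from cover(e,c), knows(c,e)
round 2: derive cover(e,g) via R1 from cover(e,b), knows(b,g)
round 2: derive cover(g,e) via R1 from cover(g,c), knows(c,e)
round 2: derive cover(g,j) via R1 from cover(g,c), knows(c,j)
round 2: derive cover(j,b) via R1 from cover(j,g), knows(g,b)
round 2: derive cover(j,e) via R1 from cover(j,g), knows(g,e)
round 2: derive cover(j,j) via R1 from cover(j,g), knows(g,j)
round 3: derive cover(b,c) via R1 from cover(b,b), knows(b,c)
round 3: derive cover(c,c) via R1 from cover(c,b), knows(b,c)
round 3: derive cover(c,g) via R1 from cover(c,b), knows(b,g)
round 3: derive cover(d,e) via R1 from cover(d,c), knows(c,e)
round 3: derive cover(d,j) via R1 from cover(d,c), knows(c,j)
round 3: derive cover(g,b) via R1 from cover(g,e), knows(e,b)
round 3: derive cover(j,c) via R1 from cover(j,b), knows(b,c)
round 4: derive cover(g,g) via R1 from cover(g,b), knows(b,g)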